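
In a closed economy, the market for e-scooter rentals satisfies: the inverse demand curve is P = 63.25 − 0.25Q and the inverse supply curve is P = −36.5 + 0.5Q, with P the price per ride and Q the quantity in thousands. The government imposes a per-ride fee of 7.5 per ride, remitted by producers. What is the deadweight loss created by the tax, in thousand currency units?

Deadweight loss = 37.5 thousand.

Rewrite in direct form: Qd = 253 − 4P and Qs = 2P + 73.
Before the tax: set 253 − 4P = 2P + 73 → P* = 30, Q* = 133.
With the tax collected from producers, supply shifts: Qs = 2(P − 7.5) + 73.
Solving gives Q = 123 with consumers paying 32.5 and producers receiving 25 (the 7.5 wedge).
Quantity falls by |ΔQ| = |133 − 123| = 10.
DWL = ½ · t · |ΔQ| = ½ · 7.5 · 10 = 37.5.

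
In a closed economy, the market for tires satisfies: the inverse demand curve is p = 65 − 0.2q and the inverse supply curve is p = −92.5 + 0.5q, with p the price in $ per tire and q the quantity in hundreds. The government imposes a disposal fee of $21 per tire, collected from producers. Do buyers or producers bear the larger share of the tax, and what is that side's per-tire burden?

Producers bear the larger share: $15 per tire.

Rewrite in direct form: qd = 325 − 5p and qs = 2p + 185.
Before the tax: set 325 − 5p = 2p + 185 → p* = $20, q* = 225.
With the tax collected from producers, supply shifts: qs = 2(p − 21) + 185.
Solving gives q = 195 with buyers paying $26 and producers receiving $5 (the $21 wedge).
Per-tire burden: buyers $6, producers $15.
Producers take the larger share because supply is less price-elastic here (demand slope 5 vs supply slope 2).
The less price-elastic side of the market bears the larger share of a per-unit tax.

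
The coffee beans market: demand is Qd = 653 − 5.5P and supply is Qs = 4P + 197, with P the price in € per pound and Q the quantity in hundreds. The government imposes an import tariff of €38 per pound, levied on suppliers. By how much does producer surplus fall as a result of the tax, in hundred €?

Producer surplus falls by €7590 hundred.

Without the tax, 653 − 5.5P = 4P + 197 gives 9.5P = 456, so P* = €48 and Q* = 389.
With the tax collected from suppliers, supply shifts: Qs = 4(P − 38) + 197.
Solving gives Q = 301 with buyers paying €64 and suppliers receiving €26 (the €38 wedge).
ΔPS is the trapezoid between Q = 301 and Q = 389 of height €22: ½ · (389 + 301) · 22 = €7590.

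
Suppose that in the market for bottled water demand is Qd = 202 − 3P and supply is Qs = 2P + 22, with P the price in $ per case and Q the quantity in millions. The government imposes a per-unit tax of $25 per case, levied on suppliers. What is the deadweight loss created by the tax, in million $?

Without the tax, 202 − 3P = 2P + 22 gives 5P = 180, so P* = $36 and Q* = 94.
With the tax collected from suppliers, supply shifts: Qs = 2(P − 25) + 22.
Solving gives Q = 64 with consumers paying $46 and suppliers receiving $21 (the $25 wedge).
Quantity falls by |ΔQ| = |94 − 64| = 30.
DWL = ½ · t · |ΔQ| = ½ · 25 · 30 = $375.

Deadweight loss = $375 million.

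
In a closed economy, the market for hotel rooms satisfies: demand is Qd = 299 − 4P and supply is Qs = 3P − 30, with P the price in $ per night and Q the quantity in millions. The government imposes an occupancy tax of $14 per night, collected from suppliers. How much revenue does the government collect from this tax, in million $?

Tax revenue = $1218 million.

Before the tax: set 299 − 4P = 3P − 30 → P* = $47, Q* = 111.
With the tax collected from suppliers, supply shifts: Qs = 3(P − 14) − 30.
Solving gives Q = 87 with buyers paying $53 and suppliers receiving $39 (the $14 wedge).
Revenue = t · Q = 14 · 87 = $1218.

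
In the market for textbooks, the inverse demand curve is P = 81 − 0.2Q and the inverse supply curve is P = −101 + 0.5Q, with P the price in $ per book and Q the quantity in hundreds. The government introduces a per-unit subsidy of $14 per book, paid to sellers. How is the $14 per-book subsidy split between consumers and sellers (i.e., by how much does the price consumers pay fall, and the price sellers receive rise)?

Consumers gain $4 per book; sellers gain $10 per book.

Inverting to Q(P) form: Qd = 405 − 5P; Qs = 2P + 202.
Before the subsidy: set 405 − 5P = 2P + 202 → P* = $29, Q* = 260.
With a per-unit subsidy paid to sellers, each receives P + 14 per unit sold, so supply becomes Qs = 2(P + 14) + 202.
Solving gives Q = 280 with consumers paying $25 and sellers receiving $39 (the $14 wedge).
Gain to consumers: $4; to sellers: $10. (They sum to $14.)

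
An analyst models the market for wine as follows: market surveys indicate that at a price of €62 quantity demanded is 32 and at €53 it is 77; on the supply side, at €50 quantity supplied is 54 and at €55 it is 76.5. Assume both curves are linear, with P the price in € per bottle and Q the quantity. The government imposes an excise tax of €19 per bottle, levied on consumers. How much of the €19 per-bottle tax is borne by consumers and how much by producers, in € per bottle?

Demand slope: (77 − 32)/(53 − 62) = -5, so Qd = 342 − 5P.
Supply slope: (76.5 − 54)/(55 − 50) = 4.5, so Qs = 4.5P − 171.
Without the tax, 342 − 5P = 4.5P − 171 gives 9.5P = 513, so P* = €54 and Q* = 72.
With the tax collected from consumers, demand (in seller-price terms) shifts: Qd = 342 − 5(P + 19).
New equilibrium: consumers pay €63, producers receive €44, Q = 27. (Wedge: Pb − Ps = 19.)
Burden on consumers: €9; on producers: €10. (They sum to €19.)

Consumers bear €9 per bottle; producers bear €10 per bottle.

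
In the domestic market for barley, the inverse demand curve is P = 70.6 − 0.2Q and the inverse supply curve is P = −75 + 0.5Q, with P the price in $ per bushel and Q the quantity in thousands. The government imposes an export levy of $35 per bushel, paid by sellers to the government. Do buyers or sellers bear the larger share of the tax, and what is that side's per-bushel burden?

Sellers bear the larger share: $25 per bushel.

Rewrite in direct form: Qd = 353 − 5P and Qs = 2P + 150.
Before the tax: set 353 − 5P = 2P + 150 → P* = $29, Q* = 208.
With the tax collected from sellers, supply shifts: Qs = 2(P − 35) + 150.
Solving gives Q = 158 with buyers paying $39 and sellers receiving $4 (the $35 wedge).
Per-bushel burden: buyers $10, sellers $25.
Sellers take the larger share because supply is less price-elastic here (demand slope 5 vs supply slope 2).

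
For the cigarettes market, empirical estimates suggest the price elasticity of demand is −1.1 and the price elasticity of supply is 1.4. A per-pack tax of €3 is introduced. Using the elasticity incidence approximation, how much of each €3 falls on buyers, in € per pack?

Incidence ratio: buyers' share ≈ εs / (εs + |εd|) = 1.4 / (1.4 + 1.1) = 0.56.
So buyers bear ≈ 0.56 × €3 = €1.68; sellers bear €1.32.

Buyers bear ≈ €1.68 per pack.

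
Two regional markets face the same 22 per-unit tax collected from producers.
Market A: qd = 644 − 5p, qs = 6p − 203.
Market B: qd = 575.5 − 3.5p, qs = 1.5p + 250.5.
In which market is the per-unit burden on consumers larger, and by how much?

Market A: pre-tax p* = 77, q* = 259; post-tax q = 199; per-unit burden on consumers = 12.
Market B: pre-tax p* = 65, q* = 348; post-tax q = 324.9; per-unit burden on consumers = 6.6.
Difference: 12 vs 6.6 → market A is larger by 5.4.

Market A, by 5.4.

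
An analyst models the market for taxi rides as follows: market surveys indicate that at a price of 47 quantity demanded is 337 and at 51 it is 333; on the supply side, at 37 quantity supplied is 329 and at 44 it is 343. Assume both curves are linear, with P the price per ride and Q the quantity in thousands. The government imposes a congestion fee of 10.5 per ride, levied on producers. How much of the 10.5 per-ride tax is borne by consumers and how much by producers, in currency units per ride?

Consumers bear 7 per ride; producers bear 3.5 per ride.

Demand slope: (333 − 337)/(51 − 47) = -1, so Qd = 384 − P.
Supply slope: (343 − 329)/(44 − 37) = 2, so Qs = 2P + 255.
Before the tax: set 384 − P = 2P + 255 → P* = 43, Q* = 341.
With the tax collected from producers, supply shifts: Qs = 2(P − 10.5) + 255.
New equilibrium: consumers pay 50, producers receive 39.5, Q = 334. (Wedge: Pb − Ps = 10.5.)
Burden on consumers: 7; on producers: 3.5. (They sum to 10.5.)
The less price-elastic side of the market bears the larger share of a per-unit tax.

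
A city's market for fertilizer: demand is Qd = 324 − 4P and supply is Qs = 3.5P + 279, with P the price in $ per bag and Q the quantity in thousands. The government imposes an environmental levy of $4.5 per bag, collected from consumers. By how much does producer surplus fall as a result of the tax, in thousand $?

Without the tax, 324 − 4P = 3.5P + 279 gives 7.5P = 45, so P* = $6 and Q* = 300.
With the tax collected from consumers, demand (in seller-price terms) shifts: Qd = 324 − 4(P + 4.5).
Solving gives Q = 291.6 with consumers paying $8.1 and producers receiving $3.6 (the $4.5 wedge).
ΔPS is the trapezoid between Q = 291.6 and Q = 300 of height $2.4: ½ · (300 + 291.6) · 2.4 = $709.92.

Producer surplus falls by $709.92 thousand.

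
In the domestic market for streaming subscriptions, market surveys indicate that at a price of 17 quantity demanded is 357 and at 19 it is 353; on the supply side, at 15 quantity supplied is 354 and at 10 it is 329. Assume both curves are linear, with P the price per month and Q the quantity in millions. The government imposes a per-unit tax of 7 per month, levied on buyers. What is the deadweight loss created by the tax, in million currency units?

Demand slope: (353 − 357)/(19 − 17) = -2, so Qd = 391 − 2P.
Supply slope: (329 − 354)/(10 − 15) = 5, so Qs = 5P + 279.
Without the tax, 391 − 2P = 5P + 279 gives 7P = 112, so P* = 16 and Q* = 359.
With the tax collected from buyers, demand (in seller-price terms) shifts: Qd = 391 − 2(P + 7).
New equilibrium: buyers pay 21, producers receive 14, Q = 349. (Wedge: Pb − Ps = 7.)
Quantity falls by |ΔQ| = |359 − 349| = 10.
DWL = ½ · t · |ΔQ| = ½ · 7 · 10 = 35.

Deadweight loss = 35 million.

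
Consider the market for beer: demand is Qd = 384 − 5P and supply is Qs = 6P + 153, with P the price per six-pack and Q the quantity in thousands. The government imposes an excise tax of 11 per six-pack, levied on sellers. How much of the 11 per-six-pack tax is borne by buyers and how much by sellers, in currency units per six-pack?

Before the tax: set 384 − 5P = 6P + 153 → P* = 21, Q* = 279.
With the tax collected from sellers, supply shifts: Qs = 6(P − 11) + 153.
Solving gives Q = 249 with buyers paying 27 and sellers receiving 16 (the 11 wedge).
Burden on buyers: 6; on sellers: 5. (They sum to 11.)
The less price-elastic side of the market bears the larger share of a per-unit tax.

Buyers bear 6 per six-pack; sellers bear 5 per six-pack.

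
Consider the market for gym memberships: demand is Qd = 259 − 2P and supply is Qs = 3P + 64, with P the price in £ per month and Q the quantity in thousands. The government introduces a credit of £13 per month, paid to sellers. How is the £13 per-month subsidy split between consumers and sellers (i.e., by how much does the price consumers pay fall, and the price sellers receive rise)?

Without the subsidy, 259 − 2P = 3P + 64 gives 5P = 195, so P* = £39 and Q* = 181.
With a per-unit subsidy paid to sellers, each receives P + 13 per unit sold, so supply becomes Qs = 3(P + 13) + 64.
New equilibrium: consumers pay £31.2, sellers receive £44.2, Q = 196.6. (Wedge: Pb − Ps = −13.)
Gain to consumers: £7.8; to sellers: £5.2. (They sum to £13.)

Consumers gain £7.8 per month; sellers gain £5.2 per month.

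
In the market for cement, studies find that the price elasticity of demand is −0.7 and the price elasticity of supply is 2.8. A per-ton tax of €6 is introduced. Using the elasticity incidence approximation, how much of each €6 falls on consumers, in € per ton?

Consumers bear ≈ €4.8 per ton.

Incidence ratio: consumers' share ≈ εs / (εs + |εd|) = 2.8 / (2.8 + 0.7) = 0.8.
So consumers bear ≈ 0.8 × €6 = €4.8; suppliers bear €1.2.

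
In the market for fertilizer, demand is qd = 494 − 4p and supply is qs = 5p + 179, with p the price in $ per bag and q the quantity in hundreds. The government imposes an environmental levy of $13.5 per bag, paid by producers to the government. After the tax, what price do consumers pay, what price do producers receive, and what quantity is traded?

Consumers pay $42.5; producers receive $29; quantity = 324.

Without the tax, 494 − 4p = 5p + 179 gives 9p = 315, so p* = $35 and q* = 354.
With the tax collected from producers, supply shifts: qs = 5(p − 13.5) + 179.
Solving gives q = 324 with consumers paying $42.5 and producers receiving $29 (the $13.5 wedge).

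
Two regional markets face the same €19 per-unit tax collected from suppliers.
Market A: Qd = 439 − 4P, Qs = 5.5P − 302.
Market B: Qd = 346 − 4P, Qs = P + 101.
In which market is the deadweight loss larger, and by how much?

Market A, by €273.6.

Market A: pre-tax P* = €78, Q* = 127; post-tax Q = 83; deadweight loss = €418.
Market B: pre-tax P* = €49, Q* = 150; post-tax Q = 134.8; deadweight loss = €144.4.
Difference: €418 vs €144.4 → market A is larger by €273.6.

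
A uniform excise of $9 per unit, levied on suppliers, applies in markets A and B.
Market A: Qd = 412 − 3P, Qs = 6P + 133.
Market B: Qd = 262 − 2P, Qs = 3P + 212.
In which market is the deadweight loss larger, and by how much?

Market A, by $32.4.

Market A: pre-tax P* = $31, Q* = 319; post-tax Q = 301; deadweight loss = $81.
Market B: pre-tax P* = $10, Q* = 242; post-tax Q = 231.2; deadweight loss = $48.6.
Difference: $81 vs $48.6 → market A is larger by $32.4.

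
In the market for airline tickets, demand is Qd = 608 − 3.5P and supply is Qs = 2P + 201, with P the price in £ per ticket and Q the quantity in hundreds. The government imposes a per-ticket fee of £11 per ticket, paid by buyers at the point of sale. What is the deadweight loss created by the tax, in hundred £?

Without the tax, 608 − 3.5P = 2P + 201 gives 5.5P = 407, so P* = £74 and Q* = 349.
With the tax collected from buyers, demand (in seller-price terms) shifts: Qd = 608 − 3.5(P + 11).
Solving gives Q = 335 with buyers paying £78 and sellers receiving £67 (the £11 wedge).
Quantity falls by |ΔQ| = |349 − 335| = 14.
DWL = ½ · t · |ΔQ| = ½ · 11 · 14 = £77.

Deadweight loss = £77 hundred.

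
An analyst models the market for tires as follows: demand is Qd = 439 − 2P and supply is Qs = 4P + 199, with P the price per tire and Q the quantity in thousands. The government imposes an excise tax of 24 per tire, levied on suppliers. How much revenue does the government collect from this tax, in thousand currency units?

Tax revenue = 7848 thousand.

Without the tax, 439 − 2P = 4P + 199 gives 6P = 240, so P* = 40 and Q* = 359.
With the tax collected from suppliers, supply shifts: Qs = 4(P − 24) + 199.
New equilibrium: consumers pay 56, suppliers receive 32, Q = 327. (Wedge: Pb − Ps = 24.)
Revenue = t · Q = 24 · 327 = 7848.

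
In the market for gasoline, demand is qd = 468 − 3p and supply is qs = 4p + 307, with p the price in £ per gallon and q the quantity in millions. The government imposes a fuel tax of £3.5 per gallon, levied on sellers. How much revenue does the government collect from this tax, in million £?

Without the tax, 468 − 3p = 4p + 307 gives 7p = 161, so p* = £23 and q* = 399.
With the tax collected from sellers, supply shifts: qs = 4(p − 3.5) + 307.
Solving gives q = 393 with buyers paying £25 and sellers receiving £21.5 (the £3.5 wedge).
Revenue = t · Q = 3.5 · 393 = £1375.5.

Tax revenue = £1375.5 million.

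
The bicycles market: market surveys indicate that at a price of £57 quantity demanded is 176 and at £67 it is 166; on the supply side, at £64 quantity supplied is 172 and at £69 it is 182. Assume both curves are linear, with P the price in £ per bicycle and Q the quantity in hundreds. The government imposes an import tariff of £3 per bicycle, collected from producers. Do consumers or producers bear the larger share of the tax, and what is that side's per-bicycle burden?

Consumers bear the larger share: £2 per bicycle.

Demand slope: (166 − 176)/(67 − 57) = -1, so Qd = 233 − P.
Supply slope: (182 − 172)/(69 − 64) = 2, so Qs = 2P + 44.
Before the tax: set 233 − P = 2P + 44 → P* = £63, Q* = 170.
With the tax collected from producers, supply shifts: Qs = 2(P − 3) + 44.
New equilibrium: consumers pay £65, producers receive £62, Q = 168. (Wedge: Pb − Ps = 3.)
Per-bicycle burden: consumers £2, producers £1.
Consumers take the larger share because demand is less price-elastic here (demand slope 1 vs supply slope 2).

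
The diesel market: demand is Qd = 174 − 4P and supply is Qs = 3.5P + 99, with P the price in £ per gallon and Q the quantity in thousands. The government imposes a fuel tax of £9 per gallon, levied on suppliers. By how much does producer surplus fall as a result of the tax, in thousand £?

Before the tax: set 174 − 4P = 3.5P + 99 → P* = £10, Q* = 134.
With the tax collected from suppliers, supply shifts: Qs = 3.5(P − 9) + 99.
New equilibrium: buyers pay £14.2, suppliers receive £5.2, Q = 117.2. (Wedge: Pb − Ps = 9.)
ΔPS is the trapezoid between Q = 117.2 and Q = 134 of height £4.8: ½ · (134 + 117.2) · 4.8 = £602.88.

Producer surplus falls by £602.88 thousand.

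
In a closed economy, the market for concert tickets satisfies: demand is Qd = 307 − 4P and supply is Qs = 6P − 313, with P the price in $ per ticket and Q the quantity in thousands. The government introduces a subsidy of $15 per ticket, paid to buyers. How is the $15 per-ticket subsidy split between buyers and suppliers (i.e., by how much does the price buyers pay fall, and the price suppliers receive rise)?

Before the subsidy: set 307 − 4P = 6P − 313 → P* = $62, Q* = 59.
With a per-unit subsidy paid to buyers, each effectively pays P − 15, so demand becomes Qd = 307 − 4(P − 15).
Solving gives Q = 95 with buyers paying $53 and suppliers receiving $68 (the $15 wedge).
Gain to buyers: $9; to suppliers: $6. (They sum to $15.)

Buyers gain $9 per ticket; suppliers gain $6 per ticket.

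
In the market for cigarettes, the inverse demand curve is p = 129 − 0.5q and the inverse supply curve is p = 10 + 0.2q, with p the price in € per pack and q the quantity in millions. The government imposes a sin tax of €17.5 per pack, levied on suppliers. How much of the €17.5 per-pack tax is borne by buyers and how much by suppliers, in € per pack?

Inverting to q(p) form: qd = 258 − 2p; qs = 5p − 50.
Without the tax, 258 − 2p = 5p − 50 gives 7p = 308, so p* = €44 and q* = 170.
With the tax collected from suppliers, supply shifts: qs = 5(p − 17.5) − 50.
Solving gives q = 145 with buyers paying €56.5 and suppliers receiving €39 (the €17.5 wedge).
Burden on buyers: €12.5; on suppliers: €5. (They sum to €17.5.)
The less price-elastic side of the market bears the larger share of a per-unit tax.

Buyers bear €12.5 per pack; suppliers bear €5 per pack.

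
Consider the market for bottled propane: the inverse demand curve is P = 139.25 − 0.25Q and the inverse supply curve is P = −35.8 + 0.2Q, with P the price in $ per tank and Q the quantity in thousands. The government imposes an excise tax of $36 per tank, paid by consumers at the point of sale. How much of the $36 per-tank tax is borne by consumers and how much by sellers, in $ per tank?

Consumers bear $20 per tank; sellers bear $16 per tank.

Inverting to Q(P) form: Qd = 557 − 4P; Qs = 5P + 179.
Before the tax: set 557 − 4P = 5P + 179 → P* = $42, Q* = 389.
With the tax collected from consumers, demand (in seller-price terms) shifts: Qd = 557 − 4(P + 36).
Solving gives Q = 309 with consumers paying $62 and sellers receiving $26 (the $36 wedge).
Burden on consumers: $20; on sellers: $16. (They sum to $36.)
The less price-elastic side of the market bears the larger share of a per-unit tax.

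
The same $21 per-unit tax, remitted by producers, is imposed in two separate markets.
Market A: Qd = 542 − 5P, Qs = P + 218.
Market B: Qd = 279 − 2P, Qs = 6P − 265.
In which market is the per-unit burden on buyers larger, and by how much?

Market A: pre-tax P* = $54, Q* = 272; post-tax Q = 254.5; per-unit burden on buyers = $3.5.
Market B: pre-tax P* = $68, Q* = 143; post-tax Q = 111.5; per-unit burden on buyers = $15.75.
Difference: $3.5 vs $15.75 → market B is larger by $12.25.

Market B, by $12.25.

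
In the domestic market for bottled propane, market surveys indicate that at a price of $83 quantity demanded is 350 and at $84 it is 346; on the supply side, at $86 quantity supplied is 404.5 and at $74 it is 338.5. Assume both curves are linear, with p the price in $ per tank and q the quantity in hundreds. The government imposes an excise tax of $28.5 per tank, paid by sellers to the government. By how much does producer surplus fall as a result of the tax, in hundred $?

Producer surplus falls by $3996 hundred.

Demand slope: (346 − 350)/(84 − 83) = -4, so qd = 682 − 4p.
Supply slope: (338.5 − 404.5)/(74 − 86) = 5.5, so qs = 5.5p − 68.5.
Without the tax, 682 − 4p = 5.5p − 68.5 gives 9.5p = 750.5, so p* = $79 and q* = 366.
With the tax collected from sellers, supply shifts: qs = 5.5(p − 28.5) − 68.5.
Solving gives q = 300 with consumers paying $95.5 and sellers receiving $67 (the $28.5 wedge).
ΔPS is the trapezoid between Q = 300 and Q = 366 of height $12: ½ · (366 + 300) · 12 = $3996.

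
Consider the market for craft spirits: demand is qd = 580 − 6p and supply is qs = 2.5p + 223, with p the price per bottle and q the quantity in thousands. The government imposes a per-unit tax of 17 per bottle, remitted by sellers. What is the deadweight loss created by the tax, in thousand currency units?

Without the tax, 580 − 6p = 2.5p + 223 gives 8.5p = 357, so p* = 42 and q* = 328.
With the tax collected from sellers, supply shifts: qs = 2.5(p − 17) + 223.
New equilibrium: consumers pay 47, sellers receive 30, q = 298. (Wedge: pb − ps = 17.)
Quantity falls by |ΔQ| = |328 − 298| = 30.
DWL = ½ · t · |ΔQ| = ½ · 17 · 30 = 255.

Deadweight loss = 255 thousand.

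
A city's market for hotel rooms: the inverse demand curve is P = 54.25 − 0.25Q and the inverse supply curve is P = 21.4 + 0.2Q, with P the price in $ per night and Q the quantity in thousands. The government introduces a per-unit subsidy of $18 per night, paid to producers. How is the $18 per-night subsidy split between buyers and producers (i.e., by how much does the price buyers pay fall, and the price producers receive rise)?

Rewrite in direct form: Qd = 217 − 4P and Qs = 5P − 107.
Before the subsidy: set 217 − 4P = 5P − 107 → P* = $36, Q* = 73.
With a per-unit subsidy paid to producers, each receives P + 18 per unit sold, so supply becomes Qs = 5(P + 18) − 107.
Solving gives Q = 113 with buyers paying $26 and producers receiving $44 (the $18 wedge).
Gain to buyers: $10; to producers: $8. (They sum to $18.)

Buyers gain $10 per night; producers gain $8 per night.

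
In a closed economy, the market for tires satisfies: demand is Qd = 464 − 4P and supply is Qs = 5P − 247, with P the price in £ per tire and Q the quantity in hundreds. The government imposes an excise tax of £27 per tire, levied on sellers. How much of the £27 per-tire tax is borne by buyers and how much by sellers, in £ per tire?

Buyers bear £15 per tire; sellers bear £12 per tire.

Without the tax, 464 − 4P = 5P − 247 gives 9P = 711, so P* = £79 and Q* = 148.
With the tax collected from sellers, supply shifts: Qs = 5(P − 27) − 247.
New equilibrium: buyers pay £94, sellers receive £67, Q = 88. (Wedge: Pb − Ps = 27.)
Burden on buyers: £15; on sellers: £12. (They sum to £27.)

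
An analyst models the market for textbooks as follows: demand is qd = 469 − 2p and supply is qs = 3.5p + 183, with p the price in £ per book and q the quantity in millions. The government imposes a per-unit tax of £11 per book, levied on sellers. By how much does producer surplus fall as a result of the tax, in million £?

Producer surplus falls by £1432 million.

Before the tax: set 469 − 2p = 3.5p + 183 → p* = £52, q* = 365.
With the tax collected from sellers, supply shifts: qs = 3.5(p − 11) + 183.
New equilibrium: consumers pay £59, sellers receive £48, q = 351. (Wedge: pb − ps = 11.)
ΔPS is the trapezoid between Q = 351 and Q = 365 of height £4: ½ · (365 + 351) · 4 = £1432.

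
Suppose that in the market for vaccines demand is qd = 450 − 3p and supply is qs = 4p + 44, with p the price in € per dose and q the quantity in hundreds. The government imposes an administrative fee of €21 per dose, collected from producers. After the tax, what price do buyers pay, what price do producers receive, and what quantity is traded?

Without the tax, 450 − 3p = 4p + 44 gives 7p = 406, so p* = €58 and q* = 276.
With the tax collected from producers, supply shifts: qs = 4(p − 21) + 44.
New equilibrium: buyers pay €70, producers receive €49, q = 240. (Wedge: pb − ps = 21.)

Buyers pay €70; producers receive €49; quantity = 240.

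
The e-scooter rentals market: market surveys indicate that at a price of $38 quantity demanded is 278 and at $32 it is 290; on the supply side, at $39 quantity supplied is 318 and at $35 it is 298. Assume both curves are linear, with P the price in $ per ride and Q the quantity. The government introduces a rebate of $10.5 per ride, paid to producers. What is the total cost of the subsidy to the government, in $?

Demand slope: (290 − 278)/(32 − 38) = -2, so Qd = 354 − 2P.
Supply slope: (298 − 318)/(35 − 39) = 5, so Qs = 5P + 123.
Before the subsidy: set 354 − 2P = 5P + 123 → P* = $33, Q* = 288.
With a per-unit subsidy paid to producers, each receives P + 10.5 per unit sold, so supply becomes Qs = 5(P + 10.5) + 123.
Solving gives Q = 303 with buyers paying $25.5 and producers receiving $36 (the $10.5 wedge).
Outlay = t · Q = 10.5 · 303 = $3181.5.

Government outlay = $3181.5.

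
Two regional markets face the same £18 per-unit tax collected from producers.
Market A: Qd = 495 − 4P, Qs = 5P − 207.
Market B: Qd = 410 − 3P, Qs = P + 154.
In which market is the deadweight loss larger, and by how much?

Market A, by £238.5.

Market A: pre-tax P* = £78, Q* = 183; post-tax Q = 143; deadweight loss = £360.
Market B: pre-tax P* = £64, Q* = 218; post-tax Q = 204.5; deadweight loss = £121.5.
Difference: £360 vs £121.5 → market A is larger by £238.5.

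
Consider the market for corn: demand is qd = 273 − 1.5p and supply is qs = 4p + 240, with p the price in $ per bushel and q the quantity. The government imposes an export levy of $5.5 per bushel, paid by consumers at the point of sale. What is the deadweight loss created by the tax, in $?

Before the tax: set 273 − 1.5p = 4p + 240 → p* = $6, q* = 264.
With the tax collected from consumers, demand (in seller-price terms) shifts: qd = 273 − 1.5(p + 5.5).
Solving gives q = 258 with consumers paying $10 and producers receiving $4.5 (the $5.5 wedge).
Quantity falls by |ΔQ| = |264 − 258| = 6.
DWL = ½ · t · |ΔQ| = ½ · 5.5 · 6 = $16.5.

Deadweight loss = $16.5.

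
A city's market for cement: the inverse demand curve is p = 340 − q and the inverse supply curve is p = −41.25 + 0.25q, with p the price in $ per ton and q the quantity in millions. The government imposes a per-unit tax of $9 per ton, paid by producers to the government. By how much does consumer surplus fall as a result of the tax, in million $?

Inverting to q(p) form: qd = 340 − p; qs = 4p + 165.
Before the tax: set 340 − p = 4p + 165 → p* = $35, q* = 305.
With the tax collected from producers, supply shifts: qs = 4(p − 9) + 165.
Solving gives q = 297.8 with consumers paying $42.2 and producers receiving $33.2 (the $9 wedge).
ΔCS is the trapezoid between Q = 297.8 and Q = 305 of height $7.2: ½ · (305 + 297.8) · 7.2 = $2170.08.

Consumer surplus falls by $2170.08 million.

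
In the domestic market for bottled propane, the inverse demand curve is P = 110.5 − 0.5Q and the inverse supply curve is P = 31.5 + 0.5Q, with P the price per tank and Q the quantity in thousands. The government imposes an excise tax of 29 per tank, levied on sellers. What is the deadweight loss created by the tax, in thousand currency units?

Rewrite in direct form: Qd = 221 − 2P and Qs = 2P − 63.
Before the tax: set 221 − 2P = 2P − 63 → P* = 71, Q* = 79.
With the tax collected from sellers, supply shifts: Qs = 2(P − 29) − 63.
Solving gives Q = 50 with consumers paying 85.5 and sellers receiving 56.5 (the 29 wedge).
Quantity falls by |ΔQ| = |79 − 50| = 29.
DWL = ½ · t · |ΔQ| = ½ · 29 · 29 = 420.5.

Deadweight loss = 420.5 thousand.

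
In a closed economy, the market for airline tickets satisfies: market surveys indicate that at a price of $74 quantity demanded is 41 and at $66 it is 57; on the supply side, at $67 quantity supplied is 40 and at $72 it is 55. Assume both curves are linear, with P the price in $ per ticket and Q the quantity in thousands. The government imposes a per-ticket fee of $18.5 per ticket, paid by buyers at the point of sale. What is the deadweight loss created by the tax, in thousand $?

Demand slope: (57 − 41)/(66 − 74) = -2, so Qd = 189 − 2P.
Supply slope: (55 − 40)/(72 − 67) = 3, so Qs = 3P − 161.
Without the tax, 189 − 2P = 3P − 161 gives 5P = 350, so P* = $70 and Q* = 49.
With the tax collected from buyers, demand (in seller-price terms) shifts: Qd = 189 − 2(P + 18.5).
Solving gives Q = 26.8 with buyers paying $81.1 and producers receiving $62.6 (the $18.5 wedge).
Quantity falls by |ΔQ| = |49 − 26.8| = 22.2.
DWL = ½ · t · |ΔQ| = ½ · 18.5 · 22.2 = $205.35.

Deadweight loss = $205.35 thousand.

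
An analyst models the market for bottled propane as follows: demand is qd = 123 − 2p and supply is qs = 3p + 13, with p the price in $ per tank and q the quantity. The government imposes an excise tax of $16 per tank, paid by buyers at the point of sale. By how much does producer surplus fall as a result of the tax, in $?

Without the tax, 123 − 2p = 3p + 13 gives 5p = 110, so p* = $22 and q* = 79.
With the tax collected from buyers, demand (in seller-price terms) shifts: qd = 123 − 2(p + 16).
Solving gives q = 59.8 with buyers paying $31.6 and sellers receiving $15.6 (the $16 wedge).
ΔPS is the trapezoid between Q = 59.8 and Q = 79 of height $6.4: ½ · (79 + 59.8) · 6.4 = $444.16.

Producer surplus falls by $444.16.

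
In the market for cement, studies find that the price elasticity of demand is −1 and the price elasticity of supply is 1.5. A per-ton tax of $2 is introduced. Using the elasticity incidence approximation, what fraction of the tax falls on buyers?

Buyers' share ≈ 0.6.

Incidence ratio: buyers' share ≈ εs / (εs + |εd|) = 1.5 / (1.5 + 1) = 0.6.
Supply is the more elastic side, so buyers bear the larger share.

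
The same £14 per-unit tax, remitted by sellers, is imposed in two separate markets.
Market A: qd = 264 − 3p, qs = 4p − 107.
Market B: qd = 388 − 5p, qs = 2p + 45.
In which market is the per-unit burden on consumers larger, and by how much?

Market A, by £4.

Market A: pre-tax p* = £53, q* = 105; post-tax q = 81; per-unit burden on consumers = £8.
Market B: pre-tax p* = £49, q* = 143; post-tax q = 123; per-unit burden on consumers = £4.
Difference: £8 vs £4 → market A is larger by £4.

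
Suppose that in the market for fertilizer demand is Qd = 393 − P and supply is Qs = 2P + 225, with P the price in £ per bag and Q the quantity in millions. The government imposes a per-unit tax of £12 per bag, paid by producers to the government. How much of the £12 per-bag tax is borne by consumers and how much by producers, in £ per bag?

Consumers bear £8 per bag; producers bear £4 per bag.

Without the tax, 393 − P = 2P + 225 gives 3P = 168, so P* = £56 and Q* = 337.
With the tax collected from producers, supply shifts: Qs = 2(P − 12) + 225.
New equilibrium: consumers pay £64, producers receive £52, Q = 329. (Wedge: Pb − Ps = 12.)
Burden on consumers: £8; on producers: £4. (They sum to £12.)
The less price-elastic side of the market bears the larger share of a per-unit tax.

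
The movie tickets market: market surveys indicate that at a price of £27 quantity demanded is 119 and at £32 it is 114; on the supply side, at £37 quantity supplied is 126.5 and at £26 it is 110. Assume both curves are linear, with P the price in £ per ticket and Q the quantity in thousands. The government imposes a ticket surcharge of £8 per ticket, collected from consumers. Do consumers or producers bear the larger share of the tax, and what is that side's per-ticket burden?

Consumers bear the larger share: £4.8 per ticket.

Demand slope: (114 − 119)/(32 − 27) = -1, so Qd = 146 − P.
Supply slope: (110 − 126.5)/(26 − 37) = 1.5, so Qs = 1.5P + 71.
Without the tax, 146 − P = 1.5P + 71 gives 2.5P = 75, so P* = £30 and Q* = 116.
With the tax collected from consumers, demand (in seller-price terms) shifts: Qd = 146 − (P + 8).
Solving gives Q = 111.2 with consumers paying £34.8 and producers receiving £26.8 (the £8 wedge).
Per-ticket burden: consumers £4.8, producers £3.2.
Consumers take the larger share because demand is less price-elastic here (demand slope 1 vs supply slope 1.5).
The less price-elastic side of the market bears the larger share of a per-unit tax.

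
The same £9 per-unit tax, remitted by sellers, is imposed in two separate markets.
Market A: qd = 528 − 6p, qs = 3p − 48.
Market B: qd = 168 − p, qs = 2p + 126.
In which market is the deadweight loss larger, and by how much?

Market A, by £54.

Market A: pre-tax p* = £64, q* = 144; post-tax q = 126; deadweight loss = £81.
Market B: pre-tax p* = £14, q* = 154; post-tax q = 148; deadweight loss = £27.
Difference: £81 vs £27 → market A is larger by £54.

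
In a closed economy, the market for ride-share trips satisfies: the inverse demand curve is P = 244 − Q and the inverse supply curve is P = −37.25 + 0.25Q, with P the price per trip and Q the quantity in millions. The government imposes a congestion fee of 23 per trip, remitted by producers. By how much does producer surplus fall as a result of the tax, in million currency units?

Inverting to Q(P) form: Qd = 244 − P; Qs = 4P + 149.
Without the tax, 244 − P = 4P + 149 gives 5P = 95, so P* = 19 and Q* = 225.
With the tax collected from producers, supply shifts: Qs = 4(P − 23) + 149.
New equilibrium: consumers pay 37.4, producers receive 14.4, Q = 206.6. (Wedge: Pb − Ps = 23.)
ΔPS is the trapezoid between Q = 206.6 and Q = 225 of height 4.6: ½ · (225 + 206.6) · 4.6 = 992.68.

Producer surplus falls by 992.68 million.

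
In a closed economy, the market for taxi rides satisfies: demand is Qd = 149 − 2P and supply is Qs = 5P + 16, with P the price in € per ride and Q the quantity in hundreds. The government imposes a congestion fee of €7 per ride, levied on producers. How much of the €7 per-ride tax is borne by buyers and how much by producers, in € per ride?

Before the tax: set 149 − 2P = 5P + 16 → P* = €19, Q* = 111.
With the tax collected from producers, supply shifts: Qs = 5(P − 7) + 16.
New equilibrium: buyers pay €24, producers receive €17, Q = 101. (Wedge: Pb − Ps = 7.)
Burden on buyers: €5; on producers: €2. (They sum to €7.)
The less price-elastic side of the market bears the larger share of a per-unit tax.

Buyers bear €5 per ride; producers bear €2 per ride.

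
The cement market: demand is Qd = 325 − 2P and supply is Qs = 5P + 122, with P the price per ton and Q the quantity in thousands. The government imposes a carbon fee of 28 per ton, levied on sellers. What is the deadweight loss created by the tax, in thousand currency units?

Deadweight loss = 560 thousand.

Before the tax: set 325 − 2P = 5P + 122 → P* = 29, Q* = 267.
With the tax collected from sellers, supply shifts: Qs = 5(P − 28) + 122.
Solving gives Q = 227 with buyers paying 49 and sellers receiving 21 (the 28 wedge).
Quantity falls by |ΔQ| = |267 − 227| = 40.
DWL = ½ · t · |ΔQ| = ½ · 28 · 40 = 560.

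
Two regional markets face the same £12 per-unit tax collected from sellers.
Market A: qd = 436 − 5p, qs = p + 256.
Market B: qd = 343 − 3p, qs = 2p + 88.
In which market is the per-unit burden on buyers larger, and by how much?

Market A: pre-tax p* = £30, q* = 286; post-tax q = 276; per-unit burden on buyers = £2.
Market B: pre-tax p* = £51, q* = 190; post-tax q = 175.6; per-unit burden on buyers = £4.8.
Difference: £2 vs £4.8 → market B is larger by £2.8.

Market B, by £2.8.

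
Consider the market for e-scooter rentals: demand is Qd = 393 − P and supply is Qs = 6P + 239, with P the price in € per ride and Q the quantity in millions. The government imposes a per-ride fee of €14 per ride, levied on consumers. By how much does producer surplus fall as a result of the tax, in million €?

Producer surplus falls by €730 million.

Without the tax, 393 − P = 6P + 239 gives 7P = 154, so P* = €22 and Q* = 371.
With the tax collected from consumers, demand (in seller-price terms) shifts: Qd = 393 − (P + 14).
Solving gives Q = 359 with consumers paying €34 and sellers receiving €20 (the €14 wedge).
ΔPS is the trapezoid between Q = 359 and Q = 371 of height €2: ½ · (371 + 359) · 2 = €730.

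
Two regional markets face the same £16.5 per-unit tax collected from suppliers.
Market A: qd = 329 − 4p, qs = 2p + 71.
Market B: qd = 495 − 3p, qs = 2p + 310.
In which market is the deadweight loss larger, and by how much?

Market A, by £18.15.

Market A: pre-tax p* = £43, q* = 157; post-tax q = 135; deadweight loss = £181.5.
Market B: pre-tax p* = £37, q* = 384; post-tax q = 364.2; deadweight loss = £163.35.
Difference: £181.5 vs £163.35 → market A is larger by £18.15.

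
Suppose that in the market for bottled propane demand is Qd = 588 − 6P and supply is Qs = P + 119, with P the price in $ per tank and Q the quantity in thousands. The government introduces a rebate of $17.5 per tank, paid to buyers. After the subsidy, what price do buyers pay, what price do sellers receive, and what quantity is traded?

Buyers pay $64.5; sellers receive $82; quantity = 201.

Without the subsidy, 588 − 6P = P + 119 gives 7P = 469, so P* = $67 and Q* = 186.
With a per-unit subsidy paid to buyers, each effectively pays P − 17.5, so demand becomes Qd = 588 − 6(P − 17.5).
New equilibrium: buyers pay $64.5, sellers receive $82, Q = 201. (Wedge: Pb − Ps = −17.5.)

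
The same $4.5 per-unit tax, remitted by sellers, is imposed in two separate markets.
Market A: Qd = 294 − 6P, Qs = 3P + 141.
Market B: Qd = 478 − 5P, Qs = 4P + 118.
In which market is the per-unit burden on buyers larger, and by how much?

Market B, by $0.5.

Market A: pre-tax P* = $17, Q* = 192; post-tax Q = 183; per-unit burden on buyers = $1.5.
Market B: pre-tax P* = $40, Q* = 278; post-tax Q = 268; per-unit burden on buyers = $2.
Difference: $1.5 vs $2 → market B is larger by $0.5.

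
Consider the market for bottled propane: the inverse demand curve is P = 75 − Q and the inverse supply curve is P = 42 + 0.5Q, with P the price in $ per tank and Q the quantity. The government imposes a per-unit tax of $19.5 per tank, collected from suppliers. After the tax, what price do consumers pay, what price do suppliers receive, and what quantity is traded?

Consumers pay $66; suppliers receive $46.5; quantity = 9.

Inverting to Q(P) form: Qd = 75 − P; Qs = 2P − 84.
Without the tax, 75 − P = 2P − 84 gives 3P = 159, so P* = $53 and Q* = 22.
With the tax collected from suppliers, supply shifts: Qs = 2(P − 19.5) − 84.
Solving gives Q = 9 with consumers paying $66 and suppliers receiving $46.5 (the $19.5 wedge).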